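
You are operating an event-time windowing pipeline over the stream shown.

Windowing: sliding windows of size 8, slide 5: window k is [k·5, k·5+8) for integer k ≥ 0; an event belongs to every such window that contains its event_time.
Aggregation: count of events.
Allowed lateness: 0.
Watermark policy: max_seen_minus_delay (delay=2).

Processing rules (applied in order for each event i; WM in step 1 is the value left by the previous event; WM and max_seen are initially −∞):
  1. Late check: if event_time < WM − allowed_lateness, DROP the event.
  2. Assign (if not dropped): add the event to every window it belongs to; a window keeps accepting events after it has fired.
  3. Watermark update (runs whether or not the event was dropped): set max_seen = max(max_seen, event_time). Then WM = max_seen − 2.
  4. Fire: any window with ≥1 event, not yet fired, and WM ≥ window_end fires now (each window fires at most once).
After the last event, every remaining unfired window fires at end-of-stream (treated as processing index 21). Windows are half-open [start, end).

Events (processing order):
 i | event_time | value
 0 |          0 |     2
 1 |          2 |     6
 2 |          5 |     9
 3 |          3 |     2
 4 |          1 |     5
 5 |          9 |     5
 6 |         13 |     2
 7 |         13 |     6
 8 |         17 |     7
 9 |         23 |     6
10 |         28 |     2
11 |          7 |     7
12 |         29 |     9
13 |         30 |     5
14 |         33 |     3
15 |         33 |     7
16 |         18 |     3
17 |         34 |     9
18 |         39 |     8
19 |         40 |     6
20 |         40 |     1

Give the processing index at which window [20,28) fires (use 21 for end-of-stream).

13

i=0 t=0 v=2: → [0,8); WM=-2
i=1 t=2 v=6: → [0,8); WM=0
i=2 t=5 v=9: → [5,13),[0,8); WM=3
i=3 t=3 v=2: → [0,8); WM=3
i=4 t=1 v=5: DROP (t<3-0); WM=3
i=5 t=9 v=5: → [5,13); WM=7
i=6 t=13 v=2: → [10,18); WM=11; [0,8) fires=4
i=7 t=13 v=6: → [10,18); WM=11
i=8 t=17 v=7: → [15,23),[10,18); WM=15; [5,13) fires=2
i=9 t=23 v=6: → [20,28); WM=21; [10,18) fires=3
i=10 t=28 v=2: → [25,33); WM=26; [15,23) fires=1
i=11 t=7 v=7: DROP (t<26-0); WM=26
i=12 t=29 v=9: → [25,33); WM=27
i=13 t=30 v=5: → [30,38),[25,33); WM=28; [20,28) fires=1
i=14 t=33 v=3: → [30,38); WM=31
i=15 t=33 v=7: → [30,38); WM=31
i=16 t=18 v=3: DROP (t<31-0); WM=31
i=17 t=34 v=9: → [30,38); WM=32
i=18 t=39 v=8: → [35,43); WM=37; [25,33) fires=3
i=19 t=40 v=6: → [40,48),[35,43); WM=38; [30,38) fires=4
i=20 t=40 v=1: → [40,48),[35,43); WM=38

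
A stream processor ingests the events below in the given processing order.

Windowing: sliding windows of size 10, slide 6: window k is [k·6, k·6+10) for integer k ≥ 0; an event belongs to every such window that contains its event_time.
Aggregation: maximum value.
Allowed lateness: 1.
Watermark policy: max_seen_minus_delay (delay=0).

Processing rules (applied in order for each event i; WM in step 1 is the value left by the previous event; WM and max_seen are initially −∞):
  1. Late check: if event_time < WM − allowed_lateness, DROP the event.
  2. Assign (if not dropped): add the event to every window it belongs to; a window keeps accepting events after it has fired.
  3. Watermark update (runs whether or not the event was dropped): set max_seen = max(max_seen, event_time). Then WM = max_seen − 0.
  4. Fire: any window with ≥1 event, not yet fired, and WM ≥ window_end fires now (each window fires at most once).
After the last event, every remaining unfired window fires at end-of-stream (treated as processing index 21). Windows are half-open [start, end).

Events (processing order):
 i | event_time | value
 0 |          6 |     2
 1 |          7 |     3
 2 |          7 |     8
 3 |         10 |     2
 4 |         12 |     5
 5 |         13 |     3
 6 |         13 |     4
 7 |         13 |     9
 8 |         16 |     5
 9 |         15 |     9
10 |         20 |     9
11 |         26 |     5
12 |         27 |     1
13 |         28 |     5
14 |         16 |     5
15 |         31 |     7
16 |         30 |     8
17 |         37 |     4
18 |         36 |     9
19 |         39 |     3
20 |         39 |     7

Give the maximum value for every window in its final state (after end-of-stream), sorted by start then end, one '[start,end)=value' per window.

i=0 t=6 v=2: → [6,16),[0,10); WM=6
i=1 t=7 v=3: → [6,16),[0,10); WM=7
i=2 t=7 v=8: → [6,16),[0,10); WM=7
i=3 t=10 v=2: → [6,16); WM=10; [0,10) fires=8
i=4 t=12 v=5: → [12,22),[6,16); WM=12
i=5 t=13 v=3: → [12,22),[6,16); WM=13
i=6 t=13 v=4: → [12,22),[6,16); WM=13
i=7 t=13 v=9: → [12,22),[6,16); WM=13
i=8 t=16 v=5: → [12,22); WM=16; [6,16) fires=9
i=9 t=15 v=9: → [12,22),[6,16); WM=16
i=10 t=20 v=9: → [18,28),[12,22); WM=20
i=11 t=26 v=5: → [24,34),[18,28); WM=26; [12,22) fires=9
i=12 t=27 v=1: → [24,34),[18,28); WM=27
i=13 t=28 v=5: → [24,34); WM=28; [18,28) fires=9
i=14 t=16 v=5: DROP (t<28-1); WM=28
i=15 t=31 v=7: → [30,40),[24,34); WM=31
i=16 t=30 v=8: → [30,40),[24,34); WM=31
i=17 t=37 v=4: → [36,46),[30,40); WM=37; [24,34) fires=8
i=18 t=36 v=9: → [36,46),[30,40); WM=37
i=19 t=39 v=3: → [36,46),[30,40); WM=39
i=20 t=39 v=7: → [36,46),[30,40); WM=39

[0,10)=8 [6,16)=9 [12,22)=9 [18,28)=9 [24,34)=8 [30,40)=9 [36,46)=9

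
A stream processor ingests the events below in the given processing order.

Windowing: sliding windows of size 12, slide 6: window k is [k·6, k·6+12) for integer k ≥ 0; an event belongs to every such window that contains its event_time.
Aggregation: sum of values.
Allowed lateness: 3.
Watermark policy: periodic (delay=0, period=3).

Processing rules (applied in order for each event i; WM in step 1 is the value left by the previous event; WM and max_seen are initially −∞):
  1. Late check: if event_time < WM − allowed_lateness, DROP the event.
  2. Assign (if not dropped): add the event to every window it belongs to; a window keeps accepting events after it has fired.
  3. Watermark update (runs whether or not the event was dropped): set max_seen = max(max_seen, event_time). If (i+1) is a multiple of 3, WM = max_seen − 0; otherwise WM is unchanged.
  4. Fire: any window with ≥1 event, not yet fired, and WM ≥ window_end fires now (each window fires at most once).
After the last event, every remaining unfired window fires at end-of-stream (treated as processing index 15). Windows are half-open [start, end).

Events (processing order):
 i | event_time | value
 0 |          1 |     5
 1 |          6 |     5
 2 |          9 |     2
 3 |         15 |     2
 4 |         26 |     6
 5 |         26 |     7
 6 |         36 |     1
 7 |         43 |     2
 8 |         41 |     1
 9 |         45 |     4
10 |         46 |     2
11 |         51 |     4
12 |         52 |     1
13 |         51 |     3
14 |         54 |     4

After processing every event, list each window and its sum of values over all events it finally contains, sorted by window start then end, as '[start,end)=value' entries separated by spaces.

[0,12)=12 [6,18)=9 [12,24)=2 [18,30)=13 [24,36)=13 [30,42)=2 [36,48)=10 [42,54)=16 [48,60)=12 [54,66)=4

i=0 t=1 v=5: → [0,12); WM=−∞
i=1 t=6 v=5: → [6,18),[0,12); WM=−∞
i=2 t=9 v=2: → [6,18),[0,12); WM=9
i=3 t=15 v=2: → [12,24),[6,18); WM=9
i=4 t=26 v=6: → [24,36),[18,30); WM=9
i=5 t=26 v=7: → [24,36),[18,30); WM=26; [0,12) fires=12 [6,18) fires=9 [12,24) fires=2
i=6 t=36 v=1: → [36,48),[30,42); WM=26
i=7 t=43 v=2: → [42,54),[36,48); WM=26
i=8 t=41 v=1: → [36,48),[30,42); WM=43; [18,30) fires=13 [24,36) fires=13 [30,42) fires=2
i=9 t=45 v=4: → [42,54),[36,48); WM=43
i=10 t=46 v=2: → [42,54),[36,48); WM=43
i=11 t=51 v=4: → [48,60),[42,54); WM=51; [36,48) fires=10
i=12 t=52 v=1: → [48,60),[42,54); WM=51
i=13 t=51 v=3: → [48,60),[42,54); WM=51
i=14 t=54 v=4: → [54,66),[48,60); WM=54; [42,54) fires=16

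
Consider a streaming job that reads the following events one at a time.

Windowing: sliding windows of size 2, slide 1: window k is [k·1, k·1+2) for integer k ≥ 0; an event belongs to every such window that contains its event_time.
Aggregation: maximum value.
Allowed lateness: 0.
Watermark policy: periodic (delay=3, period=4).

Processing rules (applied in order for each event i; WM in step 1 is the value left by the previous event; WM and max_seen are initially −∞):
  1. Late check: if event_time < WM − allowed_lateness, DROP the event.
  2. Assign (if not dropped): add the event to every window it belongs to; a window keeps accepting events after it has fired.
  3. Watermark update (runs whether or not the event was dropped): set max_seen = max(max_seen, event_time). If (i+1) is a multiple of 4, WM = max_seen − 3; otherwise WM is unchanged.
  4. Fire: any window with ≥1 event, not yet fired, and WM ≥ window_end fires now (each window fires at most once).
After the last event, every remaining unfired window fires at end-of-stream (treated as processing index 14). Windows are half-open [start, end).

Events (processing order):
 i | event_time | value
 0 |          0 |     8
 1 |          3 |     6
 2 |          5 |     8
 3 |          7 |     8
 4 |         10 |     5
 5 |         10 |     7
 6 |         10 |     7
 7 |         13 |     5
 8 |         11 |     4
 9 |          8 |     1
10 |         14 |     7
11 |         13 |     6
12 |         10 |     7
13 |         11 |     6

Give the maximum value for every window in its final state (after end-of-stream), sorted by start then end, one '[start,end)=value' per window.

[0,2)=8 [2,4)=6 [3,5)=6 [4,6)=8 [5,7)=8 [6,8)=8 [7,9)=8 [9,11)=7 [10,12)=7 [11,13)=6 [12,14)=6 [13,15)=7 [14,16)=7

i=0 t=0 v=8: → [0,2); WM=−∞
i=1 t=3 v=6: → [3,5),[2,4); WM=−∞
i=2 t=5 v=8: → [5,7),[4,6); WM=−∞
i=3 t=7 v=8: → [7,9),[6,8); WM=4; [0,2) fires=8 [2,4) fires=6
i=4 t=10 v=5: → [10,12),[9,11); WM=4
i=5 t=10 v=7: → [10,12),[9,11); WM=4
i=6 t=10 v=7: → [10,12),[9,11); WM=4
i=7 t=13 v=5: → [13,15),[12,14); WM=10; [3,5) fires=6 [4,6) fires=8 [5,7) fires=8 [6,8) fires=8 [7,9) fires=8
i=8 t=11 v=4: → [11,13),[10,12); WM=10
i=9 t=8 v=1: DROP (t<10-0); WM=10
i=10 t=14 v=7: → [14,16),[13,15); WM=10
i=11 t=13 v=6: → [13,15),[12,14); WM=11; [9,11) fires=7
i=12 t=10 v=7: DROP (t<11-0); WM=11
i=13 t=11 v=6: → [11,13),[10,12); WM=11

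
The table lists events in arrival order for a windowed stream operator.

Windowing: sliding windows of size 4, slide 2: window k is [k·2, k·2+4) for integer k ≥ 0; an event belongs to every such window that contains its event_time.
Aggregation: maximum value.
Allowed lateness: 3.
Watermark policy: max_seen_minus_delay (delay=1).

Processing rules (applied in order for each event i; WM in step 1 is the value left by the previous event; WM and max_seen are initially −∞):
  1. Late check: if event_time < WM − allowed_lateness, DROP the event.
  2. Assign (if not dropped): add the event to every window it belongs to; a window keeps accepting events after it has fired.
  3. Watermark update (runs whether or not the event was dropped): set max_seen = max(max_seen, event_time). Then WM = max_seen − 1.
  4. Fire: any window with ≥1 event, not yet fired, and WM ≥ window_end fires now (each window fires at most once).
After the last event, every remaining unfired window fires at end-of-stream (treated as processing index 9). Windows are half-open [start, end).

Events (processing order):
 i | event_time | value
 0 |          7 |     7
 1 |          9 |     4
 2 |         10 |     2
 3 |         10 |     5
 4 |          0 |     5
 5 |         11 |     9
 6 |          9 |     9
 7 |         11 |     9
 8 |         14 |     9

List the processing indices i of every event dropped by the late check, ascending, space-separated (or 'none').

4

i=0 t=7 v=7: → [6,10),[4,8); WM=6
i=1 t=9 v=4: → [8,12),[6,10); WM=8; [4,8) fires=7
i=2 t=10 v=2: → [10,14),[8,12); WM=9
i=3 t=10 v=5: → [10,14),[8,12); WM=9
i=4 t=0 v=5: DROP (t<9-3); WM=9
i=5 t=11 v=9: → [10,14),[8,12); WM=10; [6,10) fires=7
i=6 t=9 v=9: → [8,12),[6,10); WM=10
i=7 t=11 v=9: → [10,14),[8,12); WM=10
i=8 t=14 v=9: → [14,18),[12,16); WM=13; [8,12) fires=9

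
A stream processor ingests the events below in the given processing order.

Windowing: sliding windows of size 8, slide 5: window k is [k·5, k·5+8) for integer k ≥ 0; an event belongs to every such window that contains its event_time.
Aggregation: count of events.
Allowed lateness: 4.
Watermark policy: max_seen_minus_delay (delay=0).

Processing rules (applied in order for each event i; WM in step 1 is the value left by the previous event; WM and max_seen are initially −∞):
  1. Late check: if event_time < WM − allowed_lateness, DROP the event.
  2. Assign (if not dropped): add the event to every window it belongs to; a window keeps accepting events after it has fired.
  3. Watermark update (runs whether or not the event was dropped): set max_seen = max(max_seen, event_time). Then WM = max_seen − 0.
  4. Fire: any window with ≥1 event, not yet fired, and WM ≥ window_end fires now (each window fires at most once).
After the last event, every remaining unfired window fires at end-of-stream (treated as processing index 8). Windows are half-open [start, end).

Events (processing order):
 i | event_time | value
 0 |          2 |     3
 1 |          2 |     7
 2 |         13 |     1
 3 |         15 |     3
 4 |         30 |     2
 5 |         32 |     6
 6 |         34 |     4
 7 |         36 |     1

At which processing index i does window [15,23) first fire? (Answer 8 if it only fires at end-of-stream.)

4

i=0 t=2 v=3: → [0,8); WM=2
i=1 t=2 v=7: → [0,8); WM=2
i=2 t=13 v=1: → [10,18); WM=13; [0,8) fires=2
i=3 t=15 v=3: → [15,23),[10,18); WM=15
i=4 t=30 v=2: → [30,38),[25,33); WM=30; [10,18) fires=2 [15,23) fires=1
i=5 t=32 v=6: → [30,38),[25,33); WM=32
i=6 t=34 v=4: → [30,38); WM=34; [25,33) fires=2
i=7 t=36 v=1: → [35,43),[30,38); WM=36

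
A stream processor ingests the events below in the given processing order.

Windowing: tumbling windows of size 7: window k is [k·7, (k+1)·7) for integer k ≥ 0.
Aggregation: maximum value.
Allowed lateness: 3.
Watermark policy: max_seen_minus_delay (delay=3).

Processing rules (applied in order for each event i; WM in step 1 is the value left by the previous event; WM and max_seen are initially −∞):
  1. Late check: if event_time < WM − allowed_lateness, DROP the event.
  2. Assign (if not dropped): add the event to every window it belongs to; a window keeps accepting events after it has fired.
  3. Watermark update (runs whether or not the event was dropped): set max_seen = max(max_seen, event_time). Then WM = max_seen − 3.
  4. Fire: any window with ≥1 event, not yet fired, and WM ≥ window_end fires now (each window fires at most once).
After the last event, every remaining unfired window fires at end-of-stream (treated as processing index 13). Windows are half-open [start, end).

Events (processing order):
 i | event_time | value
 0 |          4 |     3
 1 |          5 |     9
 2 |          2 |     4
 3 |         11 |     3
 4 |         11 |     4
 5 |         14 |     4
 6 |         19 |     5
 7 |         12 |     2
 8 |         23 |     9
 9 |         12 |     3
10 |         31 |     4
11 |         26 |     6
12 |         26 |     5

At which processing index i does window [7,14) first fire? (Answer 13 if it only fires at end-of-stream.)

i=0 t=4 v=3: → [0,7); WM=1
i=1 t=5 v=9: → [0,7); WM=2
i=2 t=2 v=4: → [0,7); WM=2
i=3 t=11 v=3: → [7,14); WM=8; [0,7) fires=9
i=4 t=11 v=4: → [7,14); WM=8
i=5 t=14 v=4: → [14,21); WM=11
i=6 t=19 v=5: → [14,21); WM=16; [7,14) fires=4
i=7 t=12 v=2: DROP (t<16-3); WM=16
i=8 t=23 v=9: → [21,28); WM=20
i=9 t=12 v=3: DROP (t<20-3); WM=20
i=10 t=31 v=4: → [28,35); WM=28; [14,21) fires=5 [21,28) fires=9
i=11 t=26 v=6: → [21,28); WM=28
i=12 t=26 v=5: → [21,28); WM=28

6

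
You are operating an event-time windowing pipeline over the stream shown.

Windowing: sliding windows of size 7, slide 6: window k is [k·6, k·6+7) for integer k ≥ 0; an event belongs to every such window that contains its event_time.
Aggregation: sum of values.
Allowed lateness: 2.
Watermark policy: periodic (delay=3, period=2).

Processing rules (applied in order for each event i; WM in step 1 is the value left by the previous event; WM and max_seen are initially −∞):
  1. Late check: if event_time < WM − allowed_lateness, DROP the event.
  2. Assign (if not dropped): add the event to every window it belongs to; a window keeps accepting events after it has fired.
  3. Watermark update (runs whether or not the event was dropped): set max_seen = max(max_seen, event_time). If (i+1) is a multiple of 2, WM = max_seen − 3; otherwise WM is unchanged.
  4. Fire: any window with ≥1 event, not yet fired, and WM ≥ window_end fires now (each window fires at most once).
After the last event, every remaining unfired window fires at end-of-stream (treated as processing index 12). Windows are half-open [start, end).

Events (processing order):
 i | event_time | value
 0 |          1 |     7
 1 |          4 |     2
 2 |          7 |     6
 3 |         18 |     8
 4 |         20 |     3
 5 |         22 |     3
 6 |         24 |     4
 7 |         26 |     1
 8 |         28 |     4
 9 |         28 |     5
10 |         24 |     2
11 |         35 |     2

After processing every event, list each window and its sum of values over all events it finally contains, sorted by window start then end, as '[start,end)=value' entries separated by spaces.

[0,7)=9 [6,13)=6 [12,19)=8 [18,25)=20 [24,31)=16 [30,37)=2

i=0 t=1 v=7: → [0,7); WM=−∞
i=1 t=4 v=2: → [0,7); WM=1
i=2 t=7 v=6: → [6,13); WM=1
i=3 t=18 v=8: → [18,25),[12,19); WM=15; [0,7) fires=9 [6,13) fires=6
i=4 t=20 v=3: → [18,25); WM=15
i=5 t=22 v=3: → [18,25); WM=19; [12,19) fires=8
i=6 t=24 v=4: → [24,31),[18,25); WM=19
i=7 t=26 v=1: → [24,31); WM=23
i=8 t=28 v=4: → [24,31); WM=23
i=9 t=28 v=5: → [24,31); WM=25; [18,25) fires=18
i=10 t=24 v=2: → [24,31),[18,25); WM=25
i=11 t=35 v=2: → [30,37); WM=32; [24,31) fires=16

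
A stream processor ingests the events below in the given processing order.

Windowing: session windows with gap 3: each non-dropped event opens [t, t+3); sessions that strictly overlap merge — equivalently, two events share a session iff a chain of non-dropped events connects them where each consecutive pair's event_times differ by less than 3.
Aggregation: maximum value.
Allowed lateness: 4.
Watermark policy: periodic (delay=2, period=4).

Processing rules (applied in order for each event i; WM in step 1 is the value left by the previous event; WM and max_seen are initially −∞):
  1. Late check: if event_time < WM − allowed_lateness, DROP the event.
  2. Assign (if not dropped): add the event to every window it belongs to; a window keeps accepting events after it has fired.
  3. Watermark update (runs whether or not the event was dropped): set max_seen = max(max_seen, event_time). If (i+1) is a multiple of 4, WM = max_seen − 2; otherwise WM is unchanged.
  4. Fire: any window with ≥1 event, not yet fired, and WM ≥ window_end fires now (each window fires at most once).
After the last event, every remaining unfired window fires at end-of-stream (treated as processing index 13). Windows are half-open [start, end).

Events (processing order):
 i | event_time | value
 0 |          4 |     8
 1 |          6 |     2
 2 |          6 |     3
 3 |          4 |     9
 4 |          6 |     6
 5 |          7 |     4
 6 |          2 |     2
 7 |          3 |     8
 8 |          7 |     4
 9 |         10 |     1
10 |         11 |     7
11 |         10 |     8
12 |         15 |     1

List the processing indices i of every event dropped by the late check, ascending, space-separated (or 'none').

i=0 t=4 v=8: → [4,7); WM=−∞
i=1 t=6 v=2: → [4,9); WM=−∞
i=2 t=6 v=3: → [4,9); WM=−∞
i=3 t=4 v=9: → [4,9); WM=4
i=4 t=6 v=6: → [4,9); WM=4
i=5 t=7 v=4: → [4,10); WM=4
i=6 t=2 v=2: → [2,10); WM=4
i=7 t=3 v=8: → [2,10); WM=5
i=8 t=7 v=4: → [2,10); WM=5
i=9 t=10 v=1: → [10,13); WM=5
i=10 t=11 v=7: → [10,14); WM=5
i=11 t=10 v=8: → [10,14); WM=9
i=12 t=15 v=1: → [15,18); WM=9

none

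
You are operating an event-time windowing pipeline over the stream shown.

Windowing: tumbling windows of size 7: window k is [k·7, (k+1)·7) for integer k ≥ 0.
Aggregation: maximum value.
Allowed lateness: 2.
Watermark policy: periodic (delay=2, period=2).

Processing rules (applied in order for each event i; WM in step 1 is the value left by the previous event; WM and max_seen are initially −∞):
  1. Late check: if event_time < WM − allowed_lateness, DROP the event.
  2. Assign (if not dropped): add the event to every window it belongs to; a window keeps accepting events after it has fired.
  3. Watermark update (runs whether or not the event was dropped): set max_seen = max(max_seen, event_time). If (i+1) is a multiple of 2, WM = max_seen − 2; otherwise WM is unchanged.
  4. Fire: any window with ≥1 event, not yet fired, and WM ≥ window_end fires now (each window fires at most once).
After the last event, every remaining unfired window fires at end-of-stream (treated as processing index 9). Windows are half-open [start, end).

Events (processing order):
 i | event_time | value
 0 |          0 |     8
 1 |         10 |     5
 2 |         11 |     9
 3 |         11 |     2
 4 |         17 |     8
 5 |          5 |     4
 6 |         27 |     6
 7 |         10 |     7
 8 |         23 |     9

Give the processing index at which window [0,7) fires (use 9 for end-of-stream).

i=0 t=0 v=8: → [0,7); WM=−∞
i=1 t=10 v=5: → [7,14); WM=8; [0,7) fires=8
i=2 t=11 v=9: → [7,14); WM=8
i=3 t=11 v=2: → [7,14); WM=9
i=4 t=17 v=8: → [14,21); WM=9
i=5 t=5 v=4: DROP (t<9-2); WM=15; [7,14) fires=9
i=6 t=27 v=6: → [21,28); WM=15
i=7 t=10 v=7: DROP (t<15-2); WM=25; [14,21) fires=8
i=8 t=23 v=9: → [21,28); WM=25

1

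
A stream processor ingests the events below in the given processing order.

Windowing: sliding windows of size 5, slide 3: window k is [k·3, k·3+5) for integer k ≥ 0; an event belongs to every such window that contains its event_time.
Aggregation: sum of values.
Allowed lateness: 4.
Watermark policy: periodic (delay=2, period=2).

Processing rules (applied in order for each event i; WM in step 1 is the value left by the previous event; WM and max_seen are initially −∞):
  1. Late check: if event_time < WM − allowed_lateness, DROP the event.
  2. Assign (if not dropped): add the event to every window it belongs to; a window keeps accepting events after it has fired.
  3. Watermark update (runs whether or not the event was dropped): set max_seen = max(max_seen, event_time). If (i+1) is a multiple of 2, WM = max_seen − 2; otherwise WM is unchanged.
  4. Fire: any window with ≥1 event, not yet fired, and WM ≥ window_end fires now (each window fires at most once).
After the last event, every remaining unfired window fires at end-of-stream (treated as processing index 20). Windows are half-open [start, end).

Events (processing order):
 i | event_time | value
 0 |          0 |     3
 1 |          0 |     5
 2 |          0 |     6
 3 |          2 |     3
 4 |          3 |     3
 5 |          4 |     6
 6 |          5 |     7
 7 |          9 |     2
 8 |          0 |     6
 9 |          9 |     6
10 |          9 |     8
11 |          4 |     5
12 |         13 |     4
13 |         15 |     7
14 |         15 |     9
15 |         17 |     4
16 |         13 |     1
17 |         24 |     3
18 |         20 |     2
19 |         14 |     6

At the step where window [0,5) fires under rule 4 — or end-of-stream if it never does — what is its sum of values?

26

i=0 t=0 v=3: → [0,5); WM=−∞
i=1 t=0 v=5: → [0,5); WM=-2
i=2 t=0 v=6: → [0,5); WM=-2
i=3 t=2 v=3: → [0,5); WM=0
i=4 t=3 v=3: → [3,8),[0,5); WM=0
i=5 t=4 v=6: → [3,8),[0,5); WM=2
i=6 t=5 v=7: → [3,8); WM=2
i=7 t=9 v=2: → [9,14),[6,11); WM=7; [0,5) fires=26
i=8 t=0 v=6: DROP (t<7-4); WM=7
i=9 t=9 v=6: → [9,14),[6,11); WM=7
i=10 t=9 v=8: → [9,14),[6,11); WM=7
i=11 t=4 v=5: → [3,8),[0,5); WM=7
i=12 t=13 v=4: → [12,17),[9,14); WM=7
i=13 t=15 v=7: → [15,20),[12,17); WM=13; [3,8) fires=21 [6,11) fires=16
i=14 t=15 v=9: → [15,20),[12,17); WM=13
i=15 t=17 v=4: → [15,20); WM=15; [9,14) fires=20
i=16 t=13 v=1: → [12,17),[9,14); WM=15
i=17 t=24 v=3: → [24,29),[21,26); WM=22; [12,17) fires=21 [15,20) fires=20
i=18 t=20 v=2: → [18,23); WM=22
i=19 t=14 v=6: DROP (t<22-4); WM=22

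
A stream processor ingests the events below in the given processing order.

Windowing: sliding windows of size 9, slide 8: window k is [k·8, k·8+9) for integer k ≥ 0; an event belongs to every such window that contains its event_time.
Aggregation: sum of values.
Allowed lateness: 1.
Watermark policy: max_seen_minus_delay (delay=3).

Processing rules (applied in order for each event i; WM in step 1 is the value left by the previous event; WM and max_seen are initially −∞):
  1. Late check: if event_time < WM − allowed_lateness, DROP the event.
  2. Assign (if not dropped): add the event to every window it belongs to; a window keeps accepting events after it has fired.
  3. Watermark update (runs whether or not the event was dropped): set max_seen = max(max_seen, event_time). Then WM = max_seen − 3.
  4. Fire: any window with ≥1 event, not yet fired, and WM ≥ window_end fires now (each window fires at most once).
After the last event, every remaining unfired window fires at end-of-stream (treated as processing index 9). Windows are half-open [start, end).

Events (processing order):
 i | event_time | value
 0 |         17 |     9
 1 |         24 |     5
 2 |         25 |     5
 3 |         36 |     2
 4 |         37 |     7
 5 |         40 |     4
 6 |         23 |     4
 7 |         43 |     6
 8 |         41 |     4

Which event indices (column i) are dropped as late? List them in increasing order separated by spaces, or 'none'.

6

i=0 t=17 v=9: → [16,25); WM=14
i=1 t=24 v=5: → [24,33),[16,25); WM=21
i=2 t=25 v=5: → [24,33); WM=22
i=3 t=36 v=2: → [32,41); WM=33; [16,25) fires=14 [24,33) fires=10
i=4 t=37 v=7: → [32,41); WM=34
i=5 t=40 v=4: → [40,49),[32,41); WM=37
i=6 t=23 v=4: DROP (t<37-1); WM=37
i=7 t=43 v=6: → [40,49); WM=40
i=8 t=41 v=4: → [40,49); WM=40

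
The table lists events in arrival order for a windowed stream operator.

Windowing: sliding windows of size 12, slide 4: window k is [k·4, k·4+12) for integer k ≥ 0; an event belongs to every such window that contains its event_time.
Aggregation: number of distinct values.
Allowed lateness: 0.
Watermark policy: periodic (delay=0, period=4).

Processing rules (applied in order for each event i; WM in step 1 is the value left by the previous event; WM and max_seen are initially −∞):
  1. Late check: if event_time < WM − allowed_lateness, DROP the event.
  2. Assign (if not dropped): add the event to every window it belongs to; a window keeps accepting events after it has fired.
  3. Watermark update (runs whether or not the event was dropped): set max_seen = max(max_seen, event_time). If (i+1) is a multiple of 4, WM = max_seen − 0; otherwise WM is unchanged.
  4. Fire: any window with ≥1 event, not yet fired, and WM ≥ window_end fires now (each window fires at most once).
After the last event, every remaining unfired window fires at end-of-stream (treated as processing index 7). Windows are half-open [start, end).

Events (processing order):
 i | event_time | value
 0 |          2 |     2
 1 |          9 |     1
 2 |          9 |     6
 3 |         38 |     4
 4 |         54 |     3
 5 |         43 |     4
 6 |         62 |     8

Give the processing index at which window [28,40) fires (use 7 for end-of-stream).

7

i=0 t=2 v=2: → [0,12); WM=−∞
i=1 t=9 v=1: → [8,20),[4,16),[0,12); WM=−∞
i=2 t=9 v=6: → [8,20),[4,16),[0,12); WM=−∞
i=3 t=38 v=4: → [36,48),[32,44),[28,40); WM=38; [0,12) fires=3 [4,16) fires=2 [8,20) fires=2
i=4 t=54 v=3: → [52,64),[48,60),[44,56); WM=38
i=5 t=43 v=4: → [40,52),[36,48),[32,44); WM=38
i=6 t=62 v=8: → [60,72),[56,68),[52,64); WM=38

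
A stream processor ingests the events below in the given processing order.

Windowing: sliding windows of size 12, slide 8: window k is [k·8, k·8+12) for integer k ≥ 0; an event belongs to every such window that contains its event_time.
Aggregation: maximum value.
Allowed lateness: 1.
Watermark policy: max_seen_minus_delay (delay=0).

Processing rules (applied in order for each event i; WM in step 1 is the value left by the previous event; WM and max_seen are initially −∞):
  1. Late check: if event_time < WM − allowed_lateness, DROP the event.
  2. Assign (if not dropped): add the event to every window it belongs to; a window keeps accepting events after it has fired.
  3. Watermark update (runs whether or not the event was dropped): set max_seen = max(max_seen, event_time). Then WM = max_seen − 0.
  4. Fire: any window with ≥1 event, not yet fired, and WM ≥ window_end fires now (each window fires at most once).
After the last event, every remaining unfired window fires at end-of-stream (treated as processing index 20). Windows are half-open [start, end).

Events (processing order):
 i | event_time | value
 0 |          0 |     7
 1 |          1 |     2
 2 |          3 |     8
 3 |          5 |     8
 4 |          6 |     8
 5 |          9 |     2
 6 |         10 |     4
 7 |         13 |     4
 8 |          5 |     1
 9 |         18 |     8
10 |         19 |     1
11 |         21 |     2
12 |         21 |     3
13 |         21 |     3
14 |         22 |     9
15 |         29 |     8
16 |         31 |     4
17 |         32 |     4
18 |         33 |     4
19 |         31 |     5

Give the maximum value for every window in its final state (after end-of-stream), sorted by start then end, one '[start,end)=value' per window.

[0,12)=8 [8,20)=8 [16,28)=9 [24,36)=8 [32,44)=4

i=0 t=0 v=7: → [0,12); WM=0
i=1 t=1 v=2: → [0,12); WM=1
i=2 t=3 v=8: → [0,12); WM=3
i=3 t=5 v=8: → [0,12); WM=5
i=4 t=6 v=8: → [0,12); WM=6
i=5 t=9 v=2: → [8,20),[0,12); WM=9
i=6 t=10 v=4: → [8,20),[0,12); WM=10
i=7 t=13 v=4: → [8,20); WM=13; [0,12) fires=8
i=8 t=5 v=1: DROP (t<13-1); WM=13
i=9 t=18 v=8: → [16,28),[8,20); WM=18
i=10 t=19 v=1: → [16,28),[8,20); WM=19
i=11 t=21 v=2: → [16,28); WM=21; [8,20) fires=8
i=12 t=21 v=3: → [16,28); WM=21
i=13 t=21 v=3: → [16,28); WM=21
i=14 t=22 v=9: → [16,28); WM=22
i=15 t=29 v=8: → [24,36); WM=29; [16,28) fires=9
i=16 t=31 v=4: → [24,36); WM=31
i=17 t=32 v=4: → [32,44),[24,36); WM=32
i=18 t=33 v=4: → [32,44),[24,36); WM=33
i=19 t=31 v=5: DROP (t<33-1); WM=33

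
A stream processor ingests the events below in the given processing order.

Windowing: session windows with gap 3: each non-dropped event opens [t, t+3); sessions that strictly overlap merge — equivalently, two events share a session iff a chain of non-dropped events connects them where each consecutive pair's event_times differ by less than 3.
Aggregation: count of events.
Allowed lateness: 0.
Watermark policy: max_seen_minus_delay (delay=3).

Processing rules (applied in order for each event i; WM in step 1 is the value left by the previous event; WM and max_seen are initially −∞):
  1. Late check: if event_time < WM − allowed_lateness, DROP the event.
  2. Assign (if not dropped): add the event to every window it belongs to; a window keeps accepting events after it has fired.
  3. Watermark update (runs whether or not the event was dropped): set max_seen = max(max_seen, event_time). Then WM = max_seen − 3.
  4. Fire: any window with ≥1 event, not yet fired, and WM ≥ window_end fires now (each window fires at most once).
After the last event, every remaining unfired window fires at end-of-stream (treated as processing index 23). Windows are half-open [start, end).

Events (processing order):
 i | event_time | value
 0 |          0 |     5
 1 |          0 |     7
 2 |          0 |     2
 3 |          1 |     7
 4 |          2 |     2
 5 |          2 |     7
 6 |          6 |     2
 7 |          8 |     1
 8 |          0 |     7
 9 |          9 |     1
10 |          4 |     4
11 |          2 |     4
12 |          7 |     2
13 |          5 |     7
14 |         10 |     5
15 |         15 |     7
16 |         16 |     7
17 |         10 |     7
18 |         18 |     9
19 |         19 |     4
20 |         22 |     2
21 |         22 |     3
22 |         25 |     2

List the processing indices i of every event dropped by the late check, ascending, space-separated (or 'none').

8 10 11 13 17

i=0 t=0 v=5: → [0,3); WM=-3
i=1 t=0 v=7: → [0,3); WM=-3
i=2 t=0 v=2: → [0,3); WM=-3
i=3 t=1 v=7: → [0,4); WM=-2
i=4 t=2 v=2: → [0,5); WM=-1
i=5 t=2 v=7: → [0,5); WM=-1
i=6 t=6 v=2: → [6,9); WM=3
i=7 t=8 v=1: → [6,11); WM=5
i=8 t=0 v=7: DROP (t<5-0); WM=5
i=9 t=9 v=1: → [6,12); WM=6
i=10 t=4 v=4: DROP (t<6-0); WM=6
i=11 t=2 v=4: DROP (t<6-0); WM=6
i=12 t=7 v=2: → [6,12); WM=6
i=13 t=5 v=7: DROP (t<6-0); WM=6
i=14 t=10 v=5: → [6,13); WM=7
i=15 t=15 v=7: → [15,18); WM=12
i=16 t=16 v=7: → [15,19); WM=13
i=17 t=10 v=7: DROP (t<13-0); WM=13
i=18 t=18 v=9: → [15,21); WM=15
i=19 t=19 v=4: → [15,22); WM=16
i=20 t=22 v=2: → [22,25); WM=19
i=21 t=22 v=3: → [22,25); WM=19
i=22 t=25 v=2: → [25,28); WM=22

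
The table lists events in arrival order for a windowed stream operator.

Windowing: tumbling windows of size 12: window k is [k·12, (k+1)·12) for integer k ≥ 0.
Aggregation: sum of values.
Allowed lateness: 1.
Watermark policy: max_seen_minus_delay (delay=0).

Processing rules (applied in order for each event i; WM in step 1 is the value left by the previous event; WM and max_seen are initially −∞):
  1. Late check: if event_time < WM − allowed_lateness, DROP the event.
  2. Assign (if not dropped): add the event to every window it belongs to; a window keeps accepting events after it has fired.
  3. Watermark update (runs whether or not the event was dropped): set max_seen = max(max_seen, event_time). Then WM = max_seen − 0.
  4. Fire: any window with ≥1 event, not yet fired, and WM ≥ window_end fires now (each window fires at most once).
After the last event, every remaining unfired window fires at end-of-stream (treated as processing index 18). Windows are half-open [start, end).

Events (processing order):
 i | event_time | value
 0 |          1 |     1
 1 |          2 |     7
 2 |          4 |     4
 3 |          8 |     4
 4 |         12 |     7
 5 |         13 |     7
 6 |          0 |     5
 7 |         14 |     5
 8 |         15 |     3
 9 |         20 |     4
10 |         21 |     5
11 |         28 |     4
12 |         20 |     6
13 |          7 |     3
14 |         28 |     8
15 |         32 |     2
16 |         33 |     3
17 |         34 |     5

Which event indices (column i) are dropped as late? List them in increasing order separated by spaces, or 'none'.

i=0 t=1 v=1: → [0,12); WM=1
i=1 t=2 v=7: → [0,12); WM=2
i=2 t=4 v=4: → [0,12); WM=4
i=3 t=8 v=4: → [0,12); WM=8
i=4 t=12 v=7: → [12,24); WM=12; [0,12) fires=16
i=5 t=13 v=7: → [12,24); WM=13
i=6 t=0 v=5: DROP (t<13-1); WM=13
i=7 t=14 v=5: → [12,24); WM=14
i=8 t=15 v=3: → [12,24); WM=15
i=9 t=20 v=4: → [12,24); WM=20
i=10 t=21 v=5: → [12,24); WM=21
i=11 t=28 v=4: → [24,36); WM=28; [12,24) fires=31
i=12 t=20 v=6: DROP (t<28-1); WM=28
i=13 t=7 v=3: DROP (t<28-1); WM=28
i=14 t=28 v=8: → [24,36); WM=28
i=15 t=32 v=2: → [24,36); WM=32
i=16 t=33 v=3: → [24,36); WM=33
i=17 t=34 v=5: → [24,36); WM=34

6 12 13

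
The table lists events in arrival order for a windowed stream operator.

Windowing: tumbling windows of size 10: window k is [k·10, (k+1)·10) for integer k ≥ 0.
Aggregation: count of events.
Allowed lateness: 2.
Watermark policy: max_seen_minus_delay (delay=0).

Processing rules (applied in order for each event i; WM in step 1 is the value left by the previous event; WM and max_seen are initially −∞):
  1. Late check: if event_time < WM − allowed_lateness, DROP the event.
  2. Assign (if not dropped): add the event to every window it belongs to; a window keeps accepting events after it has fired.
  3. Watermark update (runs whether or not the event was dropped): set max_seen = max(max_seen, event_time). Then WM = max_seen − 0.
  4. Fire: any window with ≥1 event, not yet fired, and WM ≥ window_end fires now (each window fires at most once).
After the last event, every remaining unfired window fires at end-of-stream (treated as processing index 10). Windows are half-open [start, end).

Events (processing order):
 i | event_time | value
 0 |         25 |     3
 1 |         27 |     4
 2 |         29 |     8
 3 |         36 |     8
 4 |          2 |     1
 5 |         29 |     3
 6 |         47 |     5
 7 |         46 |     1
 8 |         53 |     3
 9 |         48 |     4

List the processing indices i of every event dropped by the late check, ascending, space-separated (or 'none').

4 5 9

i=0 t=25 v=3: → [20,30); WM=25
i=1 t=27 v=4: → [20,30); WM=27
i=2 t=29 v=8: → [20,30); WM=29
i=3 t=36 v=8: → [30,40); WM=36; [20,30) fires=3
i=4 t=2 v=1: DROP (t<36-2); WM=36
i=5 t=29 v=3: DROP (t<36-2); WM=36
i=6 t=47 v=5: → [40,50); WM=47; [30,40) fires=1
i=7 t=46 v=1: → [40,50); WM=47
i=8 t=53 v=3: → [50,60); WM=53; [40,50) fires=2
i=9 t=48 v=4: DROP (t<53-2); WM=53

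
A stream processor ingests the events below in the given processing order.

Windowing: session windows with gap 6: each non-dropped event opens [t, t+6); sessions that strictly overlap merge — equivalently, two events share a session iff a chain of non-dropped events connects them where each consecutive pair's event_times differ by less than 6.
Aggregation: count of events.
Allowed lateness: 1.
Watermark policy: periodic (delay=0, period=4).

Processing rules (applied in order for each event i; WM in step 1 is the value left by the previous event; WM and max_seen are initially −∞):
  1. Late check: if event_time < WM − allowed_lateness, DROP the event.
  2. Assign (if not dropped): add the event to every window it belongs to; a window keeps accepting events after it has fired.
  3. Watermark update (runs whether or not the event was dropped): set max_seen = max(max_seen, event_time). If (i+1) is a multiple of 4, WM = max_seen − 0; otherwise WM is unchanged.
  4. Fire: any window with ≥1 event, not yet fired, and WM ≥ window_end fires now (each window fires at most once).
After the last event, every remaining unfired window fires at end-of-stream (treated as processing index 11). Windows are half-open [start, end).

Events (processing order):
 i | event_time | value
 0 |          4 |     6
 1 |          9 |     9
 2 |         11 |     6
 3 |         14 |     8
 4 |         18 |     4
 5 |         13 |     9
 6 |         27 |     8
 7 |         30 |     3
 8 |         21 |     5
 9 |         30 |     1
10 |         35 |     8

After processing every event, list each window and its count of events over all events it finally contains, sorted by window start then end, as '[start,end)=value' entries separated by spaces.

[4,24)=6 [27,41)=4

i=0 t=4 v=6: → [4,10); WM=−∞
i=1 t=9 v=9: → [4,15); WM=−∞
i=2 t=11 v=6: → [4,17); WM=−∞
i=3 t=14 v=8: → [4,20); WM=14
i=4 t=18 v=4: → [4,24); WM=14
i=5 t=13 v=9: → [4,24); WM=14
i=6 t=27 v=8: → [27,33); WM=14
i=7 t=30 v=3: → [27,36); WM=30
i=8 t=21 v=5: DROP (t<30-1); WM=30
i=9 t=30 v=1: → [27,36); WM=30
i=10 t=35 v=8: → [27,41); WM=30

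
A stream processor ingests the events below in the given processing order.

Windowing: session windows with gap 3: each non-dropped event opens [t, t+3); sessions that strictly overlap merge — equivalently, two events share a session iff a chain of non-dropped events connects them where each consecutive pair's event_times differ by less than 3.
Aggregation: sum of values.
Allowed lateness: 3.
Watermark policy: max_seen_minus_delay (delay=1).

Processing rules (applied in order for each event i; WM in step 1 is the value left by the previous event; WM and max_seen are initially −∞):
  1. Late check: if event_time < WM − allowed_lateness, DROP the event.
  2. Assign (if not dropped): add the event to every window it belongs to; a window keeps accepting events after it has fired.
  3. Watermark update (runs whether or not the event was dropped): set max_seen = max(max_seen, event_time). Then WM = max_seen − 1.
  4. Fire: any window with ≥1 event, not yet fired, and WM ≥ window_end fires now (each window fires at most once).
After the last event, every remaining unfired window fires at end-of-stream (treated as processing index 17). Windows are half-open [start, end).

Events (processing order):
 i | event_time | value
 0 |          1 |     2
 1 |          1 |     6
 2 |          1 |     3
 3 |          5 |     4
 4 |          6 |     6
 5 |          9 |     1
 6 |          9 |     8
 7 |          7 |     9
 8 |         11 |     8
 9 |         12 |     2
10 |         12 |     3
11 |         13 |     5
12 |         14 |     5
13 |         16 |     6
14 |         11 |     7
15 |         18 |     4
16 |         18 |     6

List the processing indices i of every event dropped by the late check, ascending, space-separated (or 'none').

i=0 t=1 v=2: → [1,4); WM=0
i=1 t=1 v=6: → [1,4); WM=0
i=2 t=1 v=3: → [1,4); WM=0
i=3 t=5 v=4: → [5,8); WM=4
i=4 t=6 v=6: → [5,9); WM=5
i=5 t=9 v=1: → [9,12); WM=8
i=6 t=9 v=8: → [9,12); WM=8
i=7 t=7 v=9: → [5,12); WM=8
i=8 t=11 v=8: → [5,14); WM=10
i=9 t=12 v=2: → [5,15); WM=11
i=10 t=12 v=3: → [5,15); WM=11
i=11 t=13 v=5: → [5,16); WM=12
i=12 t=14 v=5: → [5,17); WM=13
i=13 t=16 v=6: → [5,19); WM=15
i=14 t=11 v=7: DROP (t<15-3); WM=15
i=15 t=18 v=4: → [5,21); WM=17
i=16 t=18 v=6: → [5,21); WM=17

14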